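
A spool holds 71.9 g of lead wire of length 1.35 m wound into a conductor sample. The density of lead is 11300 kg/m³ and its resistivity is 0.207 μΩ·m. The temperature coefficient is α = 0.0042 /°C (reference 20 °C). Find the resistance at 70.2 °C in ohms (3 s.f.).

0.0718 Ω

ρ = 0.207 μΩ·m = 2.07×10^-7 Ω·m
A = m/(density·L) = 0.0719/(11300×1.35) = 4.7132e-06 m²
R = ρL/A = (2.07×10^-7)(1.35)/(4.7132e-06) = 0.05929 Ω
R(70.2 °C) = 0.05929 × (1 + 0.0042×50.2) = 0.0718 Ω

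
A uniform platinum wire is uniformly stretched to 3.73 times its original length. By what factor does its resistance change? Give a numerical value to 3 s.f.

13.9

Volume constant ⇒ A' = A/k with k = 3.73. R' = ρ(kL)/(A/k) = k²R.
Factor = 13.9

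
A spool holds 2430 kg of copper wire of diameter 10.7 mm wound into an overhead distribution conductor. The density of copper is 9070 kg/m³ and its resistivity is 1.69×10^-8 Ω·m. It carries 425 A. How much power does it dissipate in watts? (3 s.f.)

A = π(d/2)² = π(5.3500e-03 m)² = 8.9920e-05 m²
L = m/(density·A) = 2430/(9070×8.9920e-05) = 2979 m
R = ρL/A = (1.69×10^-8)(2979)/(8.9920e-05) = 0.56 Ω
P = I²R = (425)² × 0.56 = 1.01×10^5 W

1.01×10^5 W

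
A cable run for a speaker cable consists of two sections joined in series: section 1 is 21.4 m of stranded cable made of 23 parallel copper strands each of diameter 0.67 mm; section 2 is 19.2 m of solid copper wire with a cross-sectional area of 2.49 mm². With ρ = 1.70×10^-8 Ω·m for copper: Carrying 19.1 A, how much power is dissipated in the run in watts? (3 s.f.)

64.2 W

Section 1: A_strand = π(3.3500e-04)² = 3.526e-07 m²; R₁ = ρL/(N·A_s) = (1.70×10^-8)(21.4)/(23×3.526e-07) = 0.04486 Ω
Section 2: A = 2.49 mm² = 2.490e-06 m²
R₂ = (1.70×10^-8)(19.2)/(2.490e-06) = 0.1311 Ω
R = R₁ + R₂ = 0.1759 Ω
P = I²R = (19.1)² × 0.1759 = 64.2 W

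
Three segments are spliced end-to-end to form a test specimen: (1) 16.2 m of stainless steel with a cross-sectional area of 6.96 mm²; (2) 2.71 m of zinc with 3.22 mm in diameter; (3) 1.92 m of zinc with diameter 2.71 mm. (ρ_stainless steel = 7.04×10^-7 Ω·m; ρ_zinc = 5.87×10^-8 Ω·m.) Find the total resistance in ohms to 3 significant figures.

1.68 Ω

Seg 1: A = 6.96 mm² = 6.960e-06 m²
R_1 = (7.04×10^-7)(16.2)/(6.960e-06) = 1.639 Ω
Seg 2: A = π(d/2)² = π(1.6100e-03 m)² = 8.143e-06 m²
R_2 = (5.87×10^-8)(2.71)/(8.143e-06) = 0.01953 Ω
Seg 3: A = π(d/2)² = π(1.3550e-03 m)² = 5.768e-06 m²
R_3 = (5.87×10^-8)(1.92)/(5.768e-06) = 0.01954 Ω
R_total = R_1 + R_2 + R_3 = 1.68 Ω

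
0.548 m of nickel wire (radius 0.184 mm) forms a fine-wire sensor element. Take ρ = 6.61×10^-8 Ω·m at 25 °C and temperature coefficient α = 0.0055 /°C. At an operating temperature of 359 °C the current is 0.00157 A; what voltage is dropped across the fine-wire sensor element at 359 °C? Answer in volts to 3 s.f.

A = πr² = π(1.8400e-04 m)² = 1.064e-07 m²
R₍25₎ = ρL/A = (6.61×10^-8)(0.548)/(1.064e-07) = 0.3406 Ω
R₍359₎ = R₍25₎(1 + αΔT) = 0.3406 × (1 + 0.0055×334) = 0.9662 Ω
V = IR = 0.00157 × 0.9662 = 0.00152 V

0.00152 V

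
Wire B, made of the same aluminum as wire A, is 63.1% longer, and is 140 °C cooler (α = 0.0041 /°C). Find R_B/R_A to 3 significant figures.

R ∝ ρL/d² with ρ ∝ (1+αΔT), so R_B/R_A = (1 + 63.1/100) × (1 − 0.0041×140)
= 1.631 × 0.426 = 0.695

0.695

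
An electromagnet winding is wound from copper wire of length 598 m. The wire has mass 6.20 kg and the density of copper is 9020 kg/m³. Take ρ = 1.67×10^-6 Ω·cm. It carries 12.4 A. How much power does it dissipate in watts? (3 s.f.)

1340 W

ρ = 1.67×10^-6 Ω·cm = 1.67×10^-8 Ω·m
A = m/(density·L) = 6.2/(9020×598) = 1.1494e-06 m²
R = ρL/A = (1.67×10^-8)(598)/(1.1494e-06) = 8.688 Ω
P = I²R = (12.4)² × 8.688 = 1340 W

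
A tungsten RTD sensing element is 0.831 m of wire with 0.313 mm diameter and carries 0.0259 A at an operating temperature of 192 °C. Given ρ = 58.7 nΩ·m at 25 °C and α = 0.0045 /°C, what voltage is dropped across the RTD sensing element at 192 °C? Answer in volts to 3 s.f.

ρ = 58.7 nΩ·m = 5.87×10^-8 Ω·m
A = π(d/2)² = π(1.5650e-04 m)² = 7.694e-08 m²
R₍25₎ = ρL/A = (5.87×10^-8)(0.831)/(7.694e-08) = 0.634 Ω
R₍192₎ = R₍25₎(1 + αΔT) = 0.634 × (1 + 0.0045×167) = 1.11 Ω
V = IR = 0.0259 × 1.11 = 0.0288 V

0.0288 V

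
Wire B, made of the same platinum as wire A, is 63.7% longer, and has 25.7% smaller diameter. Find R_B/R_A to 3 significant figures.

2.97

R ∝ L/d², so R_B/R_A = (1 + 63.7/100) × (1 − 25.7/100)⁻²
= 1.637 × 1.811 = 2.97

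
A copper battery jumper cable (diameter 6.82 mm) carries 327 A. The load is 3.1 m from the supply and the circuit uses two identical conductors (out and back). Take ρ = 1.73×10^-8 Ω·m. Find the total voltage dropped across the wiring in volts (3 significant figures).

A = π(d/2)² = π(3.4100e-03 m)² = 3.653e-05 m²
Total conductor length (both ways) L = 2 × 3.1 = 6.2 m
R = ρL/A = (1.73×10^-8)(6.2)/(3.653e-05) = 0.002936 Ω
V = IR = 327 × 0.002936 = 0.960 V

0.960 V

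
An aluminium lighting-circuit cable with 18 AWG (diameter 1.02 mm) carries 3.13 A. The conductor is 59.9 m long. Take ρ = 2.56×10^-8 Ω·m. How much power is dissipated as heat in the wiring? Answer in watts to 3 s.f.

18.4 W

A = π(1.02/2 mm)² = π(5.1000e-04 m)² = 8.171e-07 m²
R = ρL/A = (2.56×10^-8)(59.9)/(8.171e-07) = 1.877 Ω
P = I²R = (3.13)² × 1.877 = 18.4 W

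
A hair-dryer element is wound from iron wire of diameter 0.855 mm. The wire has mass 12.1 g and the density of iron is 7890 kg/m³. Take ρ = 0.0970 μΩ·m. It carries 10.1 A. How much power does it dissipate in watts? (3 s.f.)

46.0 W

ρ = 0.0970 μΩ·m = 9.70×10^-8 Ω·m
A = π(d/2)² = π(4.2750e-04 m)² = 5.7415e-07 m²
L = m/(density·A) = 0.0121/(7890×5.7415e-07) = 2.671 m
R = ρL/A = (9.70×10^-8)(2.671)/(5.7415e-07) = 0.4513 Ω
P = I²R = (10.1)² × 0.4513 = 46.0 W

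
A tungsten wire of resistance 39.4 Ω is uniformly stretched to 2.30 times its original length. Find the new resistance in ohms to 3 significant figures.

Volume constant ⇒ A' = A/k with k = 2.3. R' = ρ(kL)/(A/k) = k²R.
R' = 5.29 × 39.4 = 208 Ω

208 Ω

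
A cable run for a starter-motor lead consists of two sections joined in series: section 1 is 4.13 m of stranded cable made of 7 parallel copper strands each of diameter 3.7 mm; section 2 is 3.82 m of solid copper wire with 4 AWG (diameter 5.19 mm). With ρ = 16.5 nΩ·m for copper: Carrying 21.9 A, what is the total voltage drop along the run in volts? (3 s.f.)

ρ = 16.5 nΩ·m = 1.65×10^-8 Ω·m
Section 1: A_strand = π(1.8500e-03)² = 1.075e-05 m²; R₁ = ρL/(N·A_s) = (1.65×10^-8)(4.13)/(7×1.075e-05) = 9.054×10^-4 Ω
Section 2: A = π(5.19/2 mm)² = π(2.5950e-03 m)² = 2.116e-05 m²
R₂ = (1.65×10^-8)(3.82)/(2.116e-05) = 0.002979 Ω
R = R₁ + R₂ = 0.003885 Ω
V = IR = 21.9 × 0.003885 = 0.0851 V

0.0851 V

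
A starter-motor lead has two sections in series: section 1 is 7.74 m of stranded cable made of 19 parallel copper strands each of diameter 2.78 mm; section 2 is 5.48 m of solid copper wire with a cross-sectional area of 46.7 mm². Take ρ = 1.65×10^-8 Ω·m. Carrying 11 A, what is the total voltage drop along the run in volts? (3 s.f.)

Section 1: A_strand = π(1.3900e-03)² = 6.070e-06 m²; R₁ = ρL/(N·A_s) = (1.65×10^-8)(7.74)/(19×6.070e-06) = 0.001107 Ω
Section 2: A = 46.7 mm² = 4.670e-05 m²
R₂ = (1.65×10^-8)(5.48)/(4.670e-05) = 0.001936 Ω
R = R₁ + R₂ = 0.003044 Ω
V = IR = 11 × 0.003044 = 0.0335 V

0.0335 V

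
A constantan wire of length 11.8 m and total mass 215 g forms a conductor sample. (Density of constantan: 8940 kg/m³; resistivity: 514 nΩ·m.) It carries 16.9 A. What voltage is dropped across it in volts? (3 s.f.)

ρ = 514 nΩ·m = 5.14×10^-7 Ω·m
A = m/(density·L) = 0.215/(8940×11.8) = 2.0381e-06 m²
R = ρL/A = (5.14×10^-7)(11.8)/(2.0381e-06) = 2.976 Ω
V = IR = 16.9 × 2.976 = 50.3 V

50.3 V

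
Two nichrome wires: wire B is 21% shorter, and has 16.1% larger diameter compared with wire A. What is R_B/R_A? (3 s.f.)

R ∝ L/d², so R_B/R_A = (1 − 21/100) × (1 + 16.1/100)⁻²
= 0.79 × 0.7419 = 0.586

0.586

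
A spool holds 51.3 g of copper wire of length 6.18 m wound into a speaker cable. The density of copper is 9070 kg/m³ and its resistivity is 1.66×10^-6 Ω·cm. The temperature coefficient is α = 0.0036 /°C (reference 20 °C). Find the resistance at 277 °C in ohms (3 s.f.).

ρ = 1.66×10^-6 Ω·cm = 1.66×10^-8 Ω·m
A = m/(density·L) = 0.0513/(9070×6.18) = 9.1521e-07 m²
R = ρL/A = (1.66×10^-8)(6.18)/(9.1521e-07) = 0.1121 Ω
R(277 °C) = 0.1121 × (1 + 0.0036×257) = 0.216 Ω

0.216 Ω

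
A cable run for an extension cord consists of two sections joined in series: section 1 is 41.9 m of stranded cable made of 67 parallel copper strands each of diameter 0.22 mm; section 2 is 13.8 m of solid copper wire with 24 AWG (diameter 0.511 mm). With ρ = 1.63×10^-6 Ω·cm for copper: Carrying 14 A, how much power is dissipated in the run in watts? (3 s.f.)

ρ = 1.63×10^-6 Ω·cm = 1.63×10^-8 Ω·m
Section 1: A_strand = π(1.1000e-04)² = 3.801e-08 m²; R₁ = ρL/(N·A_s) = (1.63×10^-8)(41.9)/(67×3.801e-08) = 0.2682 Ω
Section 2: A = π(0.511/2 mm)² = π(2.5550e-04 m)² = 2.051e-07 m²
R₂ = (1.63×10^-8)(13.8)/(2.051e-07) = 1.097 Ω
R = R₁ + R₂ = 1.365 Ω
P = I²R = (14)² × 1.365 = 268 W

268 W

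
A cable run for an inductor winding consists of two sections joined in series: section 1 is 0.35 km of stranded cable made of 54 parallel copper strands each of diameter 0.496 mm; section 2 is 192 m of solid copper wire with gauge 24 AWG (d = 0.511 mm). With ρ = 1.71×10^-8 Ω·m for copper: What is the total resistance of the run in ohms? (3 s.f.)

Section 1: A_strand = π(2.4800e-04)² = 1.932e-07 m²; R₁ = ρL/(N·A_s) = (1.71×10^-8)(350)/(54×1.932e-07) = 0.5736 Ω
Section 2: A = π(0.511/2 mm)² = π(2.5550e-04 m)² = 2.051e-07 m²
R₂ = (1.71×10^-8)(192)/(2.051e-07) = 16.01 Ω
R = R₁ + R₂ = 16.6 Ω

16.6 Ω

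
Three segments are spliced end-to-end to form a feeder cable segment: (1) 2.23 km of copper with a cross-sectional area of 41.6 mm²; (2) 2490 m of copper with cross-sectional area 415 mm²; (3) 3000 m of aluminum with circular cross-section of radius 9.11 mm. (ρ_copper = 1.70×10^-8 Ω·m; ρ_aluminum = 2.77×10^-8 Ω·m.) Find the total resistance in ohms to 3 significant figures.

Seg 1: A = 41.6 mm² = 4.160e-05 m²
R_1 = (1.70×10^-8)(2230)/(4.160e-05) = 0.9113 Ω
Seg 2: A = 415 mm² = 4.150e-04 m²
R_2 = (1.70×10^-8)(2490)/(4.150e-04) = 0.102 Ω
Seg 3: A = πr² = π(9.1100e-03 m)² = 2.607e-04 m²
R_3 = (2.77×10^-8)(3000)/(2.607e-04) = 0.3187 Ω
R_total = R_1 + R_2 + R_3 = 1.33 Ω

1.33 Ω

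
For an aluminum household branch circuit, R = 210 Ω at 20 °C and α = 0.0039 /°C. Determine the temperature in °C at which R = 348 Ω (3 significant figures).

R = R₀(1 + α(T − T₀)) ⇒ T = T₀ + (R/R₀ − 1)/α
T = 20 + (348/210 − 1)/0.0039 = 20 + (0.6571)/0.0039 = 188 °C

188 °C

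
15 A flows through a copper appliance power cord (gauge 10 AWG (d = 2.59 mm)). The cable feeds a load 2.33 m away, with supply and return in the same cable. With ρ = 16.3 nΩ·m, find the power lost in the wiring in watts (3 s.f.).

3.24 W

ρ = 16.3 nΩ·m = 1.63×10^-8 Ω·m
A = π(2.59/2 mm)² = π(1.2950e-03 m)² = 5.269e-06 m²
Total conductor length (both ways) L = 2 × 2.33 = 4.66 m
R = ρL/A = (1.63×10^-8)(4.66)/(5.269e-06) = 0.01442 Ω
P = I²R = (15)² × 0.01442 = 3.24 W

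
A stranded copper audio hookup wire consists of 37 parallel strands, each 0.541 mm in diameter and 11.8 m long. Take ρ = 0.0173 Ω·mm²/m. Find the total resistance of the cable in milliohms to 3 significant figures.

ρ = 0.0173 Ω·mm²/m = 1.73×10^-8 Ω·m
A_strand = π(2.7050e-04 m)² = 2.299e-07 m²
R_strand = ρL/A = (1.73×10^-8)(11.8)/(2.299e-07) = 0.8881 Ω
R_total = R_strand/N = 0.8881/37 = 24.0 mΩ

24.0 mΩ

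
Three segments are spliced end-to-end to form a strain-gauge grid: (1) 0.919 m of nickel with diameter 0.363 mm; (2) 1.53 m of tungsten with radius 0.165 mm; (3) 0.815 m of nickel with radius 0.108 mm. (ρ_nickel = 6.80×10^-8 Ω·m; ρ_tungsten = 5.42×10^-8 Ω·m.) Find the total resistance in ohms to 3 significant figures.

3.09 Ω

Seg 1: A = π(d/2)² = π(1.8150e-04 m)² = 1.035e-07 m²
R_1 = (6.80×10^-8)(0.919)/(1.035e-07) = 0.6038 Ω
Seg 2: A = πr² = π(1.6500e-04 m)² = 8.553e-08 m²
R_2 = (5.42×10^-8)(1.53)/(8.553e-08) = 0.9696 Ω
Seg 3: A = πr² = π(1.0800e-04 m)² = 3.664e-08 m²
R_3 = (6.80×10^-8)(0.815)/(3.664e-08) = 1.512 Ω
R_total = R_1 + R_2 + R_3 = 3.09 Ω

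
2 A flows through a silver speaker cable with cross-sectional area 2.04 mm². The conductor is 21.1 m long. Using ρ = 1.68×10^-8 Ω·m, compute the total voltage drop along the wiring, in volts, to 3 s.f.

A = 2.04 mm² = 2.040e-06 m²
R = ρL/A = (1.68×10^-8)(21.1)/(2.040e-06) = 0.1738 Ω
V = IR = 2 × 0.1738 = 0.348 V

0.348 V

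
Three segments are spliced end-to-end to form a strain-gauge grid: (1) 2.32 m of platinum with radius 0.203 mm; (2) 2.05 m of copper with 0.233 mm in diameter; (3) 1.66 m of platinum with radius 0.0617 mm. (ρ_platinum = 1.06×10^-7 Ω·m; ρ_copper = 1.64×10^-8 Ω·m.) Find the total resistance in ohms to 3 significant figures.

Seg 1: A = πr² = π(2.0300e-04 m)² = 1.295e-07 m²
R_1 = (1.06×10^-7)(2.32)/(1.295e-07) = 1.9 Ω
Seg 2: A = π(d/2)² = π(1.1650e-04 m)² = 4.264e-08 m²
R_2 = (1.64×10^-8)(2.05)/(4.264e-08) = 0.7885 Ω
Seg 3: A = πr² = π(6.1700e-05 m)² = 1.196e-08 m²
R_3 = (1.06×10^-7)(1.66)/(1.196e-08) = 14.71 Ω
R_total = R_1 + R_2 + R_3 = 17.4 Ω

17.4 Ω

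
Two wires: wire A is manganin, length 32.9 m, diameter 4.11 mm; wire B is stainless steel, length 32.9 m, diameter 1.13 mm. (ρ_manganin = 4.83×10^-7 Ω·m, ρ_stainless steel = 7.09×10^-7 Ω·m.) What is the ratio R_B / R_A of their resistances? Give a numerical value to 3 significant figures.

19.4

R ∝ ρL/d², so R_B/R_A = (ρ_B/ρ_A) × (d_A/d_B)²
= (7.09×10^-7/4.83×10^-7) × (4.11/1.13)² = 19.4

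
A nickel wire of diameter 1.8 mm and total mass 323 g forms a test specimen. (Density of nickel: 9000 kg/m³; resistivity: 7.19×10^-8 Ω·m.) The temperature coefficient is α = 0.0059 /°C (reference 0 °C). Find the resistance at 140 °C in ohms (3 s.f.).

A = π(d/2)² = π(9.0000e-04 m)² = 2.5447e-06 m²
L = m/(density·A) = 0.323/(9000×2.5447e-06) = 14.1 m
R = ρL/A = (7.19×10^-8)(14.1)/(2.5447e-06) = 0.3985 Ω
R(140 °C) = 0.3985 × (1 + 0.0059×140) = 0.728 Ω

0.728 Ω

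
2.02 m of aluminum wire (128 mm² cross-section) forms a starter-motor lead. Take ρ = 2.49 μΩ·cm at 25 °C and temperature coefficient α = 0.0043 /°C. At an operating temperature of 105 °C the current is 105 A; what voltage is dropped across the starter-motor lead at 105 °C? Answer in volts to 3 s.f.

0.0555 V

ρ = 2.49 μΩ·cm = 2.49×10^-8 Ω·m
A = 128 mm² = 1.280e-04 m²
R₍25₎ = ρL/A = (2.49×10^-8)(2.02)/(1.280e-04) = 3.930×10^-4 Ω
R₍105₎ = R₍25₎(1 + αΔT) = 3.930×10^-4 × (1 + 0.0043×80) = 5.281×10^-4 Ω
V = IR = 105 × 5.281×10^-4 = 0.0555 V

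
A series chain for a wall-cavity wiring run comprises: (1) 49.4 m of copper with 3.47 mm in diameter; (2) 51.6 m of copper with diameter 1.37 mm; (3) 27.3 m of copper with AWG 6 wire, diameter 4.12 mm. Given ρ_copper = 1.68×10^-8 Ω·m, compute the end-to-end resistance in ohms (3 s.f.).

Seg 1: A = π(d/2)² = π(1.7350e-03 m)² = 9.457e-06 m²
R_1 = (1.68×10^-8)(49.4)/(9.457e-06) = 0.08776 Ω
Seg 2: A = π(d/2)² = π(6.8500e-04 m)² = 1.474e-06 m²
R_2 = (1.68×10^-8)(51.6)/(1.474e-06) = 0.5881 Ω
Seg 3: A = π(4.12/2 mm)² = π(2.0600e-03 m)² = 1.333e-05 m²
R_3 = (1.68×10^-8)(27.3)/(1.333e-05) = 0.0344 Ω
R_total = R_1 + R_2 + R_3 = 0.710 Ω

0.710 Ω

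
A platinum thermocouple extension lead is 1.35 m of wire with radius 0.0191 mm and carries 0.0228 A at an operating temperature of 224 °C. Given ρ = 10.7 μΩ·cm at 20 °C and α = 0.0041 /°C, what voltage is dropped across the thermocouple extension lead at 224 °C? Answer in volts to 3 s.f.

ρ = 10.7 μΩ·cm = 1.07×10^-7 Ω·m
A = πr² = π(1.9100e-05 m)² = 1.146e-09 m²
R₍20₎ = ρL/A = (1.07×10^-7)(1.35)/(1.146e-09) = 126 Ω
R₍224₎ = R₍20₎(1 + αΔT) = 126 × (1 + 0.0041×204) = 231.5 Ω
V = IR = 0.0228 × 231.5 = 5.28 V

5.28 V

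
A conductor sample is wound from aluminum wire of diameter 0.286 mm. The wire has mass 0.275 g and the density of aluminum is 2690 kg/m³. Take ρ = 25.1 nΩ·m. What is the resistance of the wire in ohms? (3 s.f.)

ρ = 25.1 nΩ·m = 2.51×10^-8 Ω·m
A = π(d/2)² = π(1.4300e-04 m)² = 6.4242e-08 m²
L = m/(density·A) = 2.750×10^-4/(2690×6.4242e-08) = 1.591 m
R = ρL/A = (2.51×10^-8)(1.591)/(6.4242e-08) = 0.622 Ω

0.622 Ω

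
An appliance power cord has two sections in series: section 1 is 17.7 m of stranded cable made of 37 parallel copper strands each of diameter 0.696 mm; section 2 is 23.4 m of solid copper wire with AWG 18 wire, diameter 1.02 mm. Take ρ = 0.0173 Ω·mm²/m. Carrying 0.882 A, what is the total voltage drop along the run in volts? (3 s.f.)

0.456 V

ρ = 0.0173 Ω·mm²/m = 1.73×10^-8 Ω·m
Section 1: A_strand = π(3.4800e-04)² = 3.805e-07 m²; R₁ = ρL/(N·A_s) = (1.73×10^-8)(17.7)/(37×3.805e-07) = 0.02175 Ω
Section 2: A = π(1.02/2 mm)² = π(5.1000e-04 m)² = 8.171e-07 m²
R₂ = (1.73×10^-8)(23.4)/(8.171e-07) = 0.4954 Ω
R = R₁ + R₂ = 0.5172 Ω
V = IR = 0.882 × 0.5172 = 0.456 V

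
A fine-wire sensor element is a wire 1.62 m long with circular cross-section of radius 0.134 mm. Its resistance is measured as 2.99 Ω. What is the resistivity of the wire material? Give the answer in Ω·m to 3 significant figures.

1.04×10^-7 Ω·m

A = πr² = π(1.3400e-04 m)² = 5.641e-08 m²
ρ = RA/L = (2.99)(5.641e-08)/(1.62) = 1.04×10^-7 Ω·m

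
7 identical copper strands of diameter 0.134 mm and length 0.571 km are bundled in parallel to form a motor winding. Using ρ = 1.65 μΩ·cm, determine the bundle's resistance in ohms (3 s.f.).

95.4 Ω

ρ = 1.65 μΩ·cm = 1.65×10^-8 Ω·m
A_strand = π(6.7000e-05 m)² = 1.410e-08 m²
R_strand = ρL/A = (1.65×10^-8)(571)/(1.410e-08) = 668.1 Ω
R_total = R_strand/N = 668.1/7 = 95.4 Ω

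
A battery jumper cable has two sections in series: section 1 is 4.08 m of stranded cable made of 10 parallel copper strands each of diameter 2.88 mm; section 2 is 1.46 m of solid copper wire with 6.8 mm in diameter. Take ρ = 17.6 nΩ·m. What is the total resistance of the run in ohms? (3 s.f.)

0.00181 Ω

ρ = 17.6 nΩ·m = 1.76×10^-8 Ω·m
Section 1: A_strand = π(1.4400e-03)² = 6.514e-06 m²; R₁ = ρL/(N·A_s) = (1.76×10^-8)(4.08)/(10×6.514e-06) = 0.001102 Ω
Section 2: A = π(d/2)² = π(3.4000e-03 m)² = 3.632e-05 m²
R₂ = (1.76×10^-8)(1.46)/(3.632e-05) = 7.076×10^-4 Ω
R = R₁ + R₂ = 0.00181 Ω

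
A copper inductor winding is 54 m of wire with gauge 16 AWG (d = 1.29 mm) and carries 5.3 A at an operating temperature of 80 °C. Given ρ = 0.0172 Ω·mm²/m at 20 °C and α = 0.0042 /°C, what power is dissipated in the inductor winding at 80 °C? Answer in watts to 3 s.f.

ρ = 0.0172 Ω·mm²/m = 1.72×10^-8 Ω·m
A = π(1.29/2 mm)² = π(6.4500e-04 m)² = 1.307e-06 m²
R₍20₎ = ρL/A = (1.72×10^-8)(54)/(1.307e-06) = 0.7106 Ω
R₍80₎ = R₍20₎(1 + αΔT) = 0.7106 × (1 + 0.0042×60) = 0.8897 Ω
P = I²R = (5.3)² × 0.8897 = 25.0 W

25.0 W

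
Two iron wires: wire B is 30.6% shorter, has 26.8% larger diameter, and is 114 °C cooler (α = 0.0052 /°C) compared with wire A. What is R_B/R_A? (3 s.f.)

0.176

R ∝ ρL/d² with ρ ∝ (1+αΔT), so R_B/R_A = (1 − 30.6/100) × (1 + 26.8/100)⁻² × (1 − 0.0052×114)
= 0.694 × 0.622 × 0.4072 = 0.176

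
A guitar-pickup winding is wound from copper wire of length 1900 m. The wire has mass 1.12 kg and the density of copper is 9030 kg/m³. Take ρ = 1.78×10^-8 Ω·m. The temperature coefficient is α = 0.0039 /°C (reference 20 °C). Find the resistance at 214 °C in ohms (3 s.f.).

A = m/(density·L) = 1.12/(9030×1900) = 6.5279e-08 m²
R = ρL/A = (1.78×10^-8)(1900)/(6.5279e-08) = 518.1 Ω
R(214 °C) = 518.1 × (1 + 0.0039×194) = 910 Ω

910 Ω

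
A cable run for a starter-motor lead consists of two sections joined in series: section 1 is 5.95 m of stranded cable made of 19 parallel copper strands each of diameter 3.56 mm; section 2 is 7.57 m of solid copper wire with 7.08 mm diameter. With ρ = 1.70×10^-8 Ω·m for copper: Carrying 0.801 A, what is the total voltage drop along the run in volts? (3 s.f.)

0.00305 V

Section 1: A_strand = π(1.7800e-03)² = 9.954e-06 m²; R₁ = ρL/(N·A_s) = (1.70×10^-8)(5.95)/(19×9.954e-06) = 5.348×10^-4 Ω
Section 2: A = π(d/2)² = π(3.5400e-03 m)² = 3.937e-05 m²
R₂ = (1.70×10^-8)(7.57)/(3.937e-05) = 0.003269 Ω
R = R₁ + R₂ = 0.003804 Ω
V = IR = 0.801 × 0.003804 = 0.00305 V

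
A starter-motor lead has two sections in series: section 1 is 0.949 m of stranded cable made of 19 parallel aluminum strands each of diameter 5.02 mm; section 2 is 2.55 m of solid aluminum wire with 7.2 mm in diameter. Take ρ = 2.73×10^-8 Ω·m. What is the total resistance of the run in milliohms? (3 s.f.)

Section 1: A_strand = π(2.5100e-03)² = 1.979e-05 m²; R₁ = ρL/(N·A_s) = (2.73×10^-8)(0.949)/(19×1.979e-05) = 6.889×10^-5 Ω
Section 2: A = π(d/2)² = π(3.6000e-03 m)² = 4.072e-05 m²
R₂ = (2.73×10^-8)(2.55)/(4.072e-05) = 0.00171 Ω
R = R₁ + R₂ = 1.78 mΩ

1.78 mΩ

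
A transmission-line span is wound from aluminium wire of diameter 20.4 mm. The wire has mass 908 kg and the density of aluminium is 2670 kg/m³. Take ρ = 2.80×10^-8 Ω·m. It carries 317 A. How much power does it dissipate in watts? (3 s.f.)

8960 W

A = π(d/2)² = π(1.0200e-02 m)² = 3.2685e-04 m²
L = m/(density·A) = 908/(2670×3.2685e-04) = 1040 m
R = ρL/A = (2.80×10^-8)(1040)/(3.2685e-04) = 0.08913 Ω
P = I²R = (317)² × 0.08913 = 8960 W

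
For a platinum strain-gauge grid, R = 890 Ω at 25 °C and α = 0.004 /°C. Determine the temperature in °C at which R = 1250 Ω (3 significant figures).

R = R₀(1 + α(T − T₀)) ⇒ T = T₀ + (R/R₀ − 1)/α
T = 25 + (1250/890 − 1)/0.004 = 25 + (0.4045)/0.004 = 126 °C

126 °C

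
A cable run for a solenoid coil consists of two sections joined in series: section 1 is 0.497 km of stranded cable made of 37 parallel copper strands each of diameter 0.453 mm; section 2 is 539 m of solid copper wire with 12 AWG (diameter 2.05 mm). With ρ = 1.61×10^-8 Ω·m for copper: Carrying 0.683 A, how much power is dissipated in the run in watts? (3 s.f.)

1.85 W

Section 1: A_strand = π(2.2650e-04)² = 1.612e-07 m²; R₁ = ρL/(N·A_s) = (1.61×10^-8)(497)/(37×1.612e-07) = 1.342 Ω
Section 2: A = π(2.05/2 mm)² = π(1.0250e-03 m)² = 3.301e-06 m²
R₂ = (1.61×10^-8)(539)/(3.301e-06) = 2.629 Ω
R = R₁ + R₂ = 3.971 Ω
P = I²R = (0.683)² × 3.971 = 1.85 W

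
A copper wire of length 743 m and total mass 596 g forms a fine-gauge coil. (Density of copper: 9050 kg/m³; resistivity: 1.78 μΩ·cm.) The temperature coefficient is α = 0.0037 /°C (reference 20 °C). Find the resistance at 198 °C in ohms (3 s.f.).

247 Ω

ρ = 1.78 μΩ·cm = 1.78×10^-8 Ω·m
A = m/(density·L) = 0.596/(9050×743) = 8.8636e-08 m²
R = ρL/A = (1.78×10^-8)(743)/(8.8636e-08) = 149.2 Ω
R(198 °C) = 149.2 × (1 + 0.0037×178) = 247 Ω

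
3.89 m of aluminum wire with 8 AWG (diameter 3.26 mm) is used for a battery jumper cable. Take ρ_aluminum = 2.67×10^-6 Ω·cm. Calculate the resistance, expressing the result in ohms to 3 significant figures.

ρ = 2.67×10^-6 Ω·cm = 2.67×10^-8 Ω·m
A = π(3.26/2 mm)² = π(1.6300e-03 m)² = 8.347e-06 m²
R = ρL/A = (2.67×10^-8)(3.89 m)/(8.347e-06 m²) = 0.0124 Ω

0.0124 Ω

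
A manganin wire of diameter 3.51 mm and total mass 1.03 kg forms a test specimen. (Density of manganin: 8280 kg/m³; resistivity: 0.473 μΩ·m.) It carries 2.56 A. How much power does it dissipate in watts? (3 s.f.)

4.12 W

ρ = 0.473 μΩ·m = 4.73×10^-7 Ω·m
A = π(d/2)² = π(1.7550e-03 m)² = 9.6762e-06 m²
L = m/(density·A) = 1.03/(8280×9.6762e-06) = 12.86 m
R = ρL/A = (4.73×10^-7)(12.86)/(9.6762e-06) = 0.6284 Ω
P = I²R = (2.56)² × 0.6284 = 4.12 W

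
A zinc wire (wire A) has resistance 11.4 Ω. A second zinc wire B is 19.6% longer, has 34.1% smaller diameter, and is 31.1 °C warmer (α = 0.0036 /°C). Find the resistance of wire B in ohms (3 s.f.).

R ∝ ρL/d² with ρ ∝ (1+αΔT), so R_B/R_A = (1 + 19.6/100) × (1 − 34.1/100)⁻² × (1 + 0.0036×31.1)
= 1.196 × 2.303 × 1.112 = 3.062
R_B = 3.062 × 11.4 = 34.9 Ω

34.9 Ω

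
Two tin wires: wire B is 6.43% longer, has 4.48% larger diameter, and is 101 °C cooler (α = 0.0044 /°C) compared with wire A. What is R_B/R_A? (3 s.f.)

0.542

R ∝ ρL/d² with ρ ∝ (1+αΔT), so R_B/R_A = (1 + 6.43/100) × (1 + 4.48/100)⁻² × (1 − 0.0044×101)
= 1.064 × 0.9161 × 0.5556 = 0.542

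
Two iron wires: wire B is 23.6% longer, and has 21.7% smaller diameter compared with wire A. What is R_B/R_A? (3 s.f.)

2.02

R ∝ L/d², so R_B/R_A = (1 + 23.6/100) × (1 − 21.7/100)⁻²
= 1.236 × 1.631 = 2.02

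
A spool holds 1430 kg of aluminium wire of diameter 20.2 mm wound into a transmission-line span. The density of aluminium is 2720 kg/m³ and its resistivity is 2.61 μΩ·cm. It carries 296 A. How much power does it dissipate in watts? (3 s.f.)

11700 W

ρ = 2.61 μΩ·cm = 2.61×10^-8 Ω·m
A = π(d/2)² = π(1.0100e-02 m)² = 3.2047e-04 m²
L = m/(density·A) = 1430/(2720×3.2047e-04) = 1640 m
R = ρL/A = (2.61×10^-8)(1640)/(3.2047e-04) = 0.1336 Ω
P = I²R = (296)² × 0.1336 = 11700 W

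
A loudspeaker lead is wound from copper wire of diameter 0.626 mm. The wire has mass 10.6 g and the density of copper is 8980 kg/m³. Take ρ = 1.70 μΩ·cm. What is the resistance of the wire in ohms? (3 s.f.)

0.212 Ω

ρ = 1.70 μΩ·cm = 1.70×10^-8 Ω·m
A = π(d/2)² = π(3.1300e-04 m)² = 3.0778e-07 m²
L = m/(density·A) = 0.0106/(8980×3.0778e-07) = 3.835 m
R = ρL/A = (1.70×10^-8)(3.835)/(3.0778e-07) = 0.212 Ω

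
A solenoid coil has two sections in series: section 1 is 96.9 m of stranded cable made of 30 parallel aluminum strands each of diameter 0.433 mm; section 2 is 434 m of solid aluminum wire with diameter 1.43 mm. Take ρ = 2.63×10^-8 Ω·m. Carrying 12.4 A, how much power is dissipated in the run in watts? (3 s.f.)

Section 1: A_strand = π(2.1650e-04)² = 1.473e-07 m²; R₁ = ρL/(N·A_s) = (2.63×10^-8)(96.9)/(30×1.473e-07) = 0.5769 Ω
Section 2: A = π(d/2)² = π(7.1500e-04 m)² = 1.606e-06 m²
R₂ = (2.63×10^-8)(434)/(1.606e-06) = 7.107 Ω
R = R₁ + R₂ = 7.684 Ω
P = I²R = (12.4)² × 7.684 = 1180 W

1180 W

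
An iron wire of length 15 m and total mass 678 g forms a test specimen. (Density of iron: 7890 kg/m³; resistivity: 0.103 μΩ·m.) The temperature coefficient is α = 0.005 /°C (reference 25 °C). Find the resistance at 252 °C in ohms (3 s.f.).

ρ = 0.103 μΩ·m = 1.03×10^-7 Ω·m
A = m/(density·L) = 0.678/(7890×15) = 5.7288e-06 m²
R = ρL/A = (1.03×10^-7)(15)/(5.7288e-06) = 0.2697 Ω
R(252 °C) = 0.2697 × (1 + 0.005×227) = 0.576 Ω

0.576 Ω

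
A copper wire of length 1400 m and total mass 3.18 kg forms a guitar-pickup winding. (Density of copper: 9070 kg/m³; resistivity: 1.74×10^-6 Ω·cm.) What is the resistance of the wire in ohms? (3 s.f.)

ρ = 1.74×10^-6 Ω·cm = 1.74×10^-8 Ω·m
A = m/(density·L) = 3.18/(9070×1400) = 2.5043e-07 m²
R = ρL/A = (1.74×10^-8)(1400)/(2.5043e-07) = 97.3 Ω

97.3 Ω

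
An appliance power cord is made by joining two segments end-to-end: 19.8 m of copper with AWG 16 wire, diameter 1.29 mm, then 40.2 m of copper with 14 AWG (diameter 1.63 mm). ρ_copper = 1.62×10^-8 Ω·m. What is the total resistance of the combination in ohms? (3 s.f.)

0.558 Ω

Segment 1: A = π(1.29/2 mm)² = π(6.4500e-04 m)² = 1.307e-06 m²
R₁ = ρL/A = (1.62×10^-8)(19.8)/(1.307e-06) = 0.2454 Ω
Segment 2: A = π(1.63/2 mm)² = π(8.1500e-04 m)² = 2.087e-06 m²
R₂ = (1.62×10^-8)(40.2)/(2.087e-06) = 0.3121 Ω
R = R₁ + R₂ = 0.558 Ω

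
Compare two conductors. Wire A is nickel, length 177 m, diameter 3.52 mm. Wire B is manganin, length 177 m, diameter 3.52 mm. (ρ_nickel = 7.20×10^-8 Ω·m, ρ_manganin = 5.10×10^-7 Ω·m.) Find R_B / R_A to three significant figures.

R ∝ ρL/d², so R_B/R_A = (ρ_B/ρ_A)
= (5.10×10^-7/7.20×10^-8) = 7.08

7.08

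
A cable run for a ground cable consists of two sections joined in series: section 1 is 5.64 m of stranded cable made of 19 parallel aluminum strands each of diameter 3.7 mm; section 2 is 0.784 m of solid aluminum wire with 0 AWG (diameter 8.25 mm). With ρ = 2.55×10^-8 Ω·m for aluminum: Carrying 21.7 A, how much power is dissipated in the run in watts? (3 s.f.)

Section 1: A_strand = π(1.8500e-03)² = 1.075e-05 m²; R₁ = ρL/(N·A_s) = (2.55×10^-8)(5.64)/(19×1.075e-05) = 7.040×10^-4 Ω
Section 2: A = π(8.25/2 mm)² = π(4.1250e-03 m)² = 5.346e-05 m²
R₂ = (2.55×10^-8)(0.784)/(5.346e-05) = 3.740×10^-4 Ω
R = R₁ + R₂ = 0.001078 Ω
P = I²R = (21.7)² × 0.001078 = 0.508 W

0.508 W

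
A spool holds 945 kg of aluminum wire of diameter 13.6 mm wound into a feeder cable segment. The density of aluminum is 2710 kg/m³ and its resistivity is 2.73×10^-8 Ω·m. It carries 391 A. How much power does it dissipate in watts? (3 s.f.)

69000 W

A = π(d/2)² = π(6.8000e-03 m)² = 1.4527e-04 m²
L = m/(density·A) = 945/(2710×1.4527e-04) = 2400 m
R = ρL/A = (2.73×10^-8)(2400)/(1.4527e-04) = 0.4511 Ω
P = I²R = (391)² × 0.4511 = 69000 W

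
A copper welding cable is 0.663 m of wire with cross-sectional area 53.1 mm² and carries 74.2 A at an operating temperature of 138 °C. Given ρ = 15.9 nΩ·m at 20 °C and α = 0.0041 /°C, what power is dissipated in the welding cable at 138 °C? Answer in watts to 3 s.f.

ρ = 15.9 nΩ·m = 1.59×10^-8 Ω·m
A = 53.1 mm² = 5.310e-05 m²
R₍20₎ = ρL/A = (1.59×10^-8)(0.663)/(5.310e-05) = 1.985×10^-4 Ω
R₍138₎ = R₍20₎(1 + αΔT) = 1.985×10^-4 × (1 + 0.0041×118) = 2.946×10^-4 Ω
P = I²R = (74.2)² × 2.946×10^-4 = 1.62 W

1.62 W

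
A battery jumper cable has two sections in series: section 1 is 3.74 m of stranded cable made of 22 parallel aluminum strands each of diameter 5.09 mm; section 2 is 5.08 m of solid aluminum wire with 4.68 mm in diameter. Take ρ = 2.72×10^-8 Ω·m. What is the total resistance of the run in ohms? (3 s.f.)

Section 1: A_strand = π(2.5450e-03)² = 2.035e-05 m²; R₁ = ρL/(N·A_s) = (2.72×10^-8)(3.74)/(22×2.035e-05) = 2.272×10^-4 Ω
Section 2: A = π(d/2)² = π(2.3400e-03 m)² = 1.720e-05 m²
R₂ = (2.72×10^-8)(5.08)/(1.720e-05) = 0.008033 Ω
R = R₁ + R₂ = 0.00826 Ω

0.00826 Ω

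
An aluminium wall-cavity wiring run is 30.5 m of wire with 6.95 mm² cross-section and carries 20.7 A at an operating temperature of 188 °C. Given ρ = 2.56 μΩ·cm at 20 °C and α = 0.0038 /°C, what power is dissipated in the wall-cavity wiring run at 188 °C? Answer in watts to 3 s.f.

78.9 W

ρ = 2.56 μΩ·cm = 2.56×10^-8 Ω·m
A = 6.95 mm² = 6.950e-06 m²
R₍20₎ = ρL/A = (2.56×10^-8)(30.5)/(6.950e-06) = 0.1123 Ω
R₍188₎ = R₍20₎(1 + αΔT) = 0.1123 × (1 + 0.0038×168) = 0.1841 Ω
P = I²R = (20.7)² × 0.1841 = 78.9 W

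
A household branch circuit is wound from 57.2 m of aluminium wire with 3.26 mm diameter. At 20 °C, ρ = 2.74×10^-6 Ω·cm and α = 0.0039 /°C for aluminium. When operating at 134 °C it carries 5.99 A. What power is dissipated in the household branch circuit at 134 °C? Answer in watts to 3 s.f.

ρ = 2.74×10^-6 Ω·cm = 2.74×10^-8 Ω·m
A = π(d/2)² = π(1.6300e-03 m)² = 8.347e-06 m²
R₍20₎ = ρL/A = (2.74×10^-8)(57.2)/(8.347e-06) = 0.1878 Ω
R₍134₎ = R₍20₎(1 + αΔT) = 0.1878 × (1 + 0.0039×114) = 0.2712 Ω
P = I²R = (5.99)² × 0.2712 = 9.73 W

9.73 W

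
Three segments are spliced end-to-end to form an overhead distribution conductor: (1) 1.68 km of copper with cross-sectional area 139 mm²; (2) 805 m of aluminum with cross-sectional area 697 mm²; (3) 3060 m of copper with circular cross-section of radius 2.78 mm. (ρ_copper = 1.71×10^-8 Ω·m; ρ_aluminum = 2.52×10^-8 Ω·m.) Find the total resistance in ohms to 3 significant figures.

Seg 1: A = 139 mm² = 1.390e-04 m²
R_1 = (1.71×10^-8)(1680)/(1.390e-04) = 0.2067 Ω
Seg 2: A = 697 mm² = 6.970e-04 m²
R_2 = (2.52×10^-8)(805)/(6.970e-04) = 0.0291 Ω
Seg 3: A = πr² = π(2.7800e-03 m)² = 2.428e-05 m²
R_3 = (1.71×10^-8)(3060)/(2.428e-05) = 2.155 Ω
R_total = R_1 + R_2 + R_3 = 2.39 Ω

2.39 Ω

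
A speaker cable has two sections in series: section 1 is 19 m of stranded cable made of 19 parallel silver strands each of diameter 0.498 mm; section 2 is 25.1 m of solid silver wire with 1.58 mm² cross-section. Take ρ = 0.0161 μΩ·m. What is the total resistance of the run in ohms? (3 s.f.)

0.338 Ω

ρ = 0.0161 μΩ·m = 1.61×10^-8 Ω·m
Section 1: A_strand = π(2.4900e-04)² = 1.948e-07 m²; R₁ = ρL/(N·A_s) = (1.61×10^-8)(19)/(19×1.948e-07) = 0.08266 Ω
Section 2: A = 1.58 mm² = 1.580e-06 m²
R₂ = (1.61×10^-8)(25.1)/(1.580e-06) = 0.2558 Ω
R = R₁ + R₂ = 0.338 Ω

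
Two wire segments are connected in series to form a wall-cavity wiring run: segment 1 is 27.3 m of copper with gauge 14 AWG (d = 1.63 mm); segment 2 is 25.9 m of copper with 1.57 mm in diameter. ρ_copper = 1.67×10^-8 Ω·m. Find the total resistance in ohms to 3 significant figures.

0.442 Ω

Segment 1: A = π(1.63/2 mm)² = π(8.1500e-04 m)² = 2.087e-06 m²
R₁ = ρL/A = (1.67×10^-8)(27.3)/(2.087e-06) = 0.2185 Ω
Segment 2: A = π(d/2)² = π(7.8500e-04 m)² = 1.936e-06 m²
R₂ = (1.67×10^-8)(25.9)/(1.936e-06) = 0.2234 Ω
R = R₁ + R₂ = 0.442 Ω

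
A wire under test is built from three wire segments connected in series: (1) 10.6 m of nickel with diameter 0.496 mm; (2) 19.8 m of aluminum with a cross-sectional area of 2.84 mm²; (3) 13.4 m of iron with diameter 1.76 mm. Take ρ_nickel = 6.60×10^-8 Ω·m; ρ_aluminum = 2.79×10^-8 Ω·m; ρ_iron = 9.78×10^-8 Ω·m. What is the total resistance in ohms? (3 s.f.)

Seg 1: A = π(d/2)² = π(2.4800e-04 m)² = 1.932e-07 m²
R_1 = (6.60×10^-8)(10.6)/(1.932e-07) = 3.621 Ω
Seg 2: A = 2.84 mm² = 2.840e-06 m²
R_2 = (2.79×10^-8)(19.8)/(2.840e-06) = 0.1945 Ω
Seg 3: A = π(d/2)² = π(8.8000e-04 m)² = 2.433e-06 m²
R_3 = (9.78×10^-8)(13.4)/(2.433e-06) = 0.5387 Ω
R_total = R_1 + R_2 + R_3 = 4.35 Ω

4.35 Ω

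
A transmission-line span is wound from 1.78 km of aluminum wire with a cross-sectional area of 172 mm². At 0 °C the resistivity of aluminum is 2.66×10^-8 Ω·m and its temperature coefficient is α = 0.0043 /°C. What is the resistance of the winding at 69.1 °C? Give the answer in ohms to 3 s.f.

0.357 Ω

A = 172 mm² = 1.720e-04 m²
R₍0°C₎ = ρL/A = (2.66×10^-8)(1780)/(1.720e-04) = 0.2753 Ω
R = R₀(1 + αΔT) = 0.2753(1 + 0.0043×69.1) = 0.357 Ω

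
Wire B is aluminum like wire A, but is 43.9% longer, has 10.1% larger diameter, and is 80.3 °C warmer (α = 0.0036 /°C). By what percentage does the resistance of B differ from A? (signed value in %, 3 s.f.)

53.0%

R ∝ ρL/d² with ρ ∝ (1+αΔT), so R_B/R_A = (1 + 43.9/100) × (1 + 10.1/100)⁻² × (1 + 0.0036×80.3)
= 1.439 × 0.8249 × 1.289 = 1.53
(R_B − R_A)/R_A = 1.53 − 1 = 53.0%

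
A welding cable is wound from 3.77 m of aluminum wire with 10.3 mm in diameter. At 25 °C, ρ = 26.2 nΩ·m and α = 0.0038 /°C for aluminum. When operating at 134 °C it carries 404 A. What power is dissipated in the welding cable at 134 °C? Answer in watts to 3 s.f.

274 W

ρ = 26.2 nΩ·m = 2.62×10^-8 Ω·m
A = π(d/2)² = π(5.1500e-03 m)² = 8.332e-05 m²
R₍25₎ = ρL/A = (2.62×10^-8)(3.77)/(8.332e-05) = 0.001185 Ω
R₍134₎ = R₍25₎(1 + αΔT) = 0.001185 × (1 + 0.0038×109) = 0.001676 Ω
P = I²R = (404)² × 0.001676 = 274 W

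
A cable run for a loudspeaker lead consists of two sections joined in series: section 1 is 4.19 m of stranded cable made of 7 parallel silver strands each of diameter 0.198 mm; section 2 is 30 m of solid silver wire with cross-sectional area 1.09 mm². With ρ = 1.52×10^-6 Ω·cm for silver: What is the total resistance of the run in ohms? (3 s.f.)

ρ = 1.52×10^-6 Ω·cm = 1.52×10^-8 Ω·m
Section 1: A_strand = π(9.9000e-05)² = 3.079e-08 m²; R₁ = ρL/(N·A_s) = (1.52×10^-8)(4.19)/(7×3.079e-08) = 0.2955 Ω
Section 2: A = 1.09 mm² = 1.090e-06 m²
R₂ = (1.52×10^-8)(30)/(1.090e-06) = 0.4183 Ω
R = R₁ + R₂ = 0.714 Ω

0.714 Ω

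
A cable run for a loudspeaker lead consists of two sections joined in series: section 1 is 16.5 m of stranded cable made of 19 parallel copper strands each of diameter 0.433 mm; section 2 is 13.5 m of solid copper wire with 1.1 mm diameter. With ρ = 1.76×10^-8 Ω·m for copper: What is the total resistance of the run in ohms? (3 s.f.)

0.354 Ω

Section 1: A_strand = π(2.1650e-04)² = 1.473e-07 m²; R₁ = ρL/(N·A_s) = (1.76×10^-8)(16.5)/(19×1.473e-07) = 0.1038 Ω
Section 2: A = π(d/2)² = π(5.5000e-04 m)² = 9.503e-07 m²
R₂ = (1.76×10^-8)(13.5)/(9.503e-07) = 0.25 Ω
R = R₁ + R₂ = 0.354 Ω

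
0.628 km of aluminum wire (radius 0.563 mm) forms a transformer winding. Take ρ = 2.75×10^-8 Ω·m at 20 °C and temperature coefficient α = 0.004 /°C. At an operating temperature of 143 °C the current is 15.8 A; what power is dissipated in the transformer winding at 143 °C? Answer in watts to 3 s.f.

A = πr² = π(5.6300e-04 m)² = 9.958e-07 m²
R₍20₎ = ρL/A = (2.75×10^-8)(628)/(9.958e-07) = 17.34 Ω
R₍143₎ = R₍20₎(1 + αΔT) = 17.34 × (1 + 0.004×123) = 25.88 Ω
P = I²R = (15.8)² × 25.88 = 6460 W

6460 W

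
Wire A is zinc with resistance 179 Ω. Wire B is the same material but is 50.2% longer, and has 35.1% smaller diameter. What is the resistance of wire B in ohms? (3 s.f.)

638 Ω

R ∝ L/d², so R_B/R_A = (1 + 50.2/100) × (1 − 35.1/100)⁻²
= 1.502 × 2.374 = 3.566
R_B = 3.566 × 179 = 638 Ω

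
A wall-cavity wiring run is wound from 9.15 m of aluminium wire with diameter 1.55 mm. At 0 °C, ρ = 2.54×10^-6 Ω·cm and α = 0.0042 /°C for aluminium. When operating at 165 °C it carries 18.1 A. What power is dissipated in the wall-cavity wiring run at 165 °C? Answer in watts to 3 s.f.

68.3 W

ρ = 2.54×10^-6 Ω·cm = 2.54×10^-8 Ω·m
A = π(d/2)² = π(7.7500e-04 m)² = 1.887e-06 m²
R₍0₎ = ρL/A = (2.54×10^-8)(9.15)/(1.887e-06) = 0.1232 Ω
R₍165₎ = R₍0₎(1 + αΔT) = 0.1232 × (1 + 0.0042×165) = 0.2085 Ω
P = I²R = (18.1)² × 0.2085 = 68.3 W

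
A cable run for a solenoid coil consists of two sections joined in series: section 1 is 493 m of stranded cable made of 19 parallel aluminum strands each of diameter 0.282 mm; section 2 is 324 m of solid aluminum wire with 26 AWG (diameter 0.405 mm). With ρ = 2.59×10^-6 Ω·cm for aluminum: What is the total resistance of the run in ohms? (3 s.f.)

75.9 Ω

ρ = 2.59×10^-6 Ω·cm = 2.59×10^-8 Ω·m
Section 1: A_strand = π(1.4100e-04)² = 6.246e-08 m²; R₁ = ρL/(N·A_s) = (2.59×10^-8)(493)/(19×6.246e-08) = 10.76 Ω
Section 2: A = π(0.405/2 mm)² = π(2.0250e-04 m)² = 1.288e-07 m²
R₂ = (2.59×10^-8)(324)/(1.288e-07) = 65.14 Ω
R = R₁ + R₂ = 75.9 Ω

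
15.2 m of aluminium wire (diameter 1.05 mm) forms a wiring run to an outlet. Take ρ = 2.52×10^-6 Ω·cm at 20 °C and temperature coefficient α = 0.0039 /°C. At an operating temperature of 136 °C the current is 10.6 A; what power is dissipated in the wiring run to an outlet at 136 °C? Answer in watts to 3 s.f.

72.2 W

ρ = 2.52×10^-6 Ω·cm = 2.52×10^-8 Ω·m
A = π(d/2)² = π(5.2500e-04 m)² = 8.659e-07 m²
R₍20₎ = ρL/A = (2.52×10^-8)(15.2)/(8.659e-07) = 0.4424 Ω
R₍136₎ = R₍20₎(1 + αΔT) = 0.4424 × (1 + 0.0039×116) = 0.6425 Ω
P = I²R = (10.6)² × 0.6425 = 72.2 W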